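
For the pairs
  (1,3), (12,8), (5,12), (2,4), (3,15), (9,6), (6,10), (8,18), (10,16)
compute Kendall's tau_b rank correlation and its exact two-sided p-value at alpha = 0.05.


Step 1: Enumerate the 36 unordered pairs (i,j) with i<j and classify each by sign(x_j-x_i) * sign(y_j-y_i).
  (1,2):dx=+11,dy=+5->C; (1,3):dx=+4,dy=+9->C; (1,4):dx=+1,dy=+1->C; (1,5):dx=+2,dy=+12->C
  (1,6):dx=+8,dy=+3->C; (1,7):dx=+5,dy=+7->C; (1,8):dx=+7,dy=+15->C; (1,9):dx=+9,dy=+13->C
  (2,3):dx=-7,dy=+4->D; (2,4):dx=-10,dy=-4->C; (2,5):dx=-9,dy=+7->D; (2,6):dx=-3,dy=-2->C
  (2,7):dx=-6,dy=+2->D; (2,8):dx=-4,dy=+10->D; (2,9):dx=-2,dy=+8->D; (3,4):dx=-3,dy=-8->C
  (3,5):dx=-2,dy=+3->D; (3,6):dx=+4,dy=-6->D; (3,7):dx=+1,dy=-2->D; (3,8):dx=+3,dy=+6->C
  (3,9):dx=+5,dy=+4->C; (4,5):dx=+1,dy=+11->C; (4,6):dx=+7,dy=+2->C; (4,7):dx=+4,dy=+6->C
  (4,8):dx=+6,dy=+14->C; (4,9):dx=+8,dy=+12->C; (5,6):dx=+6,dy=-9->D; (5,7):dx=+3,dy=-5->D
  (5,8):dx=+5,dy=+3->C; (5,9):dx=+7,dy=+1->C; (6,7):dx=-3,dy=+4->D; (6,8):dx=-1,dy=+12->D
  (6,9):dx=+1,dy=+10->C; (7,8):dx=+2,dy=+8->C; (7,9):dx=+4,dy=+6->C; (8,9):dx=+2,dy=-2->D
Step 2: C = 23, D = 13, total pairs = 36.
Step 3: tau = (C - D)/(n(n-1)/2) = (23 - 13)/36 = 0.277778.
Step 4: Exact two-sided p-value (enumerate n! = 362880 permutations of y under H0): p = 0.358488.
Step 5: alpha = 0.05. fail to reject H0.

tau_b = 0.2778 (C=23, D=13), p = 0.358488, fail to reject H0.


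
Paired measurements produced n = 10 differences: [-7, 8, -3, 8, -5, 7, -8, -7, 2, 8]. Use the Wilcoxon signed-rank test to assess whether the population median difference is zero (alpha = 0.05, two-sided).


Step 1: Drop any zero differences (none here) and take |d_i|.
|d| = [7, 8, 3, 8, 5, 7, 8, 7, 2, 8]
Step 2: Midrank |d_i| (ties get averaged ranks).
ranks: |7|->5, |8|->8.5, |3|->2, |8|->8.5, |5|->3, |7|->5, |8|->8.5, |7|->5, |2|->1, |8|->8.5
Step 3: Attach original signs; sum ranks with positive sign and with negative sign.
W+ = 8.5 + 8.5 + 5 + 1 + 8.5 = 31.5
W- = 5 + 2 + 3 + 8.5 + 5 = 23.5
(Check: W+ + W- = 55 should equal n(n+1)/2 = 55.)
Step 4: Test statistic W = min(W+, W-) = 23.5.
Step 5: Ties in |d|, so use the tie-corrected normal approximation.
        E[W] = n(n+1)/4 = 10*11/4 = 27.5.
        Tie groups: |d|=7 (t=3), |d|=8 (t=4); sum(t^3 - t) = 84.
        Var[W] = n(n+1)(2n+1)/24 - sum(t^3-t)/48 = 2310/24 - 84/48 = 94.5.
        z = (W - E[W]) / sqrt(Var[W]) = (23.5 - 27.5) / 9.7211 = -0.4115.
        Two-sided p = 2*Phi(z) = 0.680724.
Step 6: alpha = 0.05. fail to reject H0.

W+ = 31.5, W- = 23.5, W = min = 23.5, p = 0.680724, fail to reject H0.


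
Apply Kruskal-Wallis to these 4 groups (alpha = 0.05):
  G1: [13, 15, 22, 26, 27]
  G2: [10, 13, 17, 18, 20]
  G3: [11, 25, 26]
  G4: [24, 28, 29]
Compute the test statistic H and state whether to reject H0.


Step 1: Combine all N = 16 observations and assign midranks.
sorted (value, group, rank): (10,G2,1), (11,G3,2), (13,G1,3.5), (13,G2,3.5), (15,G1,5), (17,G2,6), (18,G2,7), (20,G2,8), (22,G1,9), (24,G4,10), (25,G3,11), (26,G1,12.5), (26,G3,12.5), (27,G1,14), (28,G4,15), (29,G4,16)
Step 2: Sum ranks within each group.
R_1 = 44 (n_1 = 5)
R_2 = 25.5 (n_2 = 5)
R_3 = 25.5 (n_3 = 3)
R_4 = 41 (n_4 = 3)
Step 3: H = 12/(N(N+1)) * sum(R_i^2/n_i) - 3(N+1)
     = 12/(16*17) * (44^2/5 + 25.5^2/5 + 25.5^2/3 + 41^2/3) - 3*17
     = 0.044118 * 1294.33 - 51
     = 6.102941.
Step 4: Ties present; correction factor C = 1 - 12/(16^3 - 16) = 0.997059. Corrected H = 6.102941 / 0.997059 = 6.120944.
Step 5: Under H0, H ~ chi^2(3); p-value = 0.105872.
Step 6: alpha = 0.05. fail to reject H0.

H = 6.1209, df = 3, p = 0.105872, fail to reject H0.


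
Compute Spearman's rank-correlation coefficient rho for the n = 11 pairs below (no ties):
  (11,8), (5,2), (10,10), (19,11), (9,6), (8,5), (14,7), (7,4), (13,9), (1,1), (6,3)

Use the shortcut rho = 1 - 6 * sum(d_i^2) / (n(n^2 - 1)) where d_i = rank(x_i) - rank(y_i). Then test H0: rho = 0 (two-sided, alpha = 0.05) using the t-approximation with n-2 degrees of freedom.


Step 1: Rank x and y separately (midranks; no ties here).
rank(x): 11->8, 5->2, 10->7, 19->11, 9->6, 8->5, 14->10, 7->4, 13->9, 1->1, 6->3
rank(y): 8->8, 2->2, 10->10, 11->11, 6->6, 5->5, 7->7, 4->4, 9->9, 1->1, 3->3
Step 2: d_i = R_x(i) - R_y(i); compute d_i^2.
  (8-8)^2=0, (2-2)^2=0, (7-10)^2=9, (11-11)^2=0, (6-6)^2=0, (5-5)^2=0, (10-7)^2=9, (4-4)^2=0, (9-9)^2=0, (1-1)^2=0, (3-3)^2=0
sum(d^2) = 18.
Step 3: rho = 1 - 6*18 / (11*(11^2 - 1)) = 1 - 108/1320 = 0.918182.
Step 4: Under H0, t = rho * sqrt((n-2)/(1-rho^2)) = 6.9531 ~ t(9).
Step 5: Two-sided p-value from the t-distribution with 9 df = 0.000067.
Step 6: alpha = 0.05. reject H0.

rho = 0.9182, p = 0.000067, reject H0 at alpha = 0.05.


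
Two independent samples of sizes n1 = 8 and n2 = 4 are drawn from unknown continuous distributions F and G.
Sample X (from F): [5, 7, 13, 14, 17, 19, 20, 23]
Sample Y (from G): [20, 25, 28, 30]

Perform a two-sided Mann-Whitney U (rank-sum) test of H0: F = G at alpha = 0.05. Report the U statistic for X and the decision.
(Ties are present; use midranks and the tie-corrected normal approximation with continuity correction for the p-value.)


Step 1: Combine and sort all 12 observations; assign midranks.
sorted (value, group): (5,X), (7,X), (13,X), (14,X), (17,X), (19,X), (20,X), (20,Y), (23,X), (25,Y), (28,Y), (30,Y)
ranks: 5->1, 7->2, 13->3, 14->4, 17->5, 19->6, 20->7.5, 20->7.5, 23->9, 25->10, 28->11, 30->12
Step 2: Rank sum for X: R1 = 1 + 2 + 3 + 4 + 5 + 6 + 7.5 + 9 = 37.5.
Step 3: U_X = R1 - n1(n1+1)/2 = 37.5 - 8*9/2 = 37.5 - 36 = 1.5.
       U_Y = n1*n2 - U_X = 32 - 1.5 = 30.5.
Step 4: Ties are present, so use the tie-corrected normal approximation (with continuity correction) for the p-value.
Step 5: p-value = 0.017221; compare to alpha = 0.05. reject H0.

U_X = 1.5, p = 0.017221, reject H0 at alpha = 0.05.


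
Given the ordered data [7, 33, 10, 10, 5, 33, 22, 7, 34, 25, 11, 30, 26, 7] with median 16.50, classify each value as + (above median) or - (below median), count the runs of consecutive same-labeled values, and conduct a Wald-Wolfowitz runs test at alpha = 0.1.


Step 1: Compute median = 16.50; label A = above, B = below.
Labels in order: BABBBAABAABAAB  (n_A = 7, n_B = 7)
Step 2: Count runs R = 9.
Step 3: Under H0 (random ordering), E[R] = 2*n_A*n_B/(n_A+n_B) + 1 = 2*7*7/14 + 1 = 8.0000.
        Var[R] = 2*n_A*n_B*(2*n_A*n_B - n_A - n_B) / ((n_A+n_B)^2 * (n_A+n_B-1)) = 8232/2548 = 3.2308.
        SD[R] = 1.7974.
Step 4: Continuity-corrected z = (R - 0.5 - E[R]) / SD[R] = (9 - 0.5 - 8.0000) / 1.7974 = 0.2782.
Step 5: Two-sided p-value via normal approximation = 2*(1 - Phi(|z|)) = 0.780879.
Step 6: alpha = 0.1. fail to reject H0.

R = 9, z = 0.2782, p = 0.780879, fail to reject H0.


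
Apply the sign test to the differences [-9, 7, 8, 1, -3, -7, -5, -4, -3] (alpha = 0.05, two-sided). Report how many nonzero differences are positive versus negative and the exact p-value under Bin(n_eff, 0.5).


Step 1: Discard zero differences. Original n = 9; n_eff = number of nonzero differences = 9.
Nonzero differences (with sign): -9, +7, +8, +1, -3, -7, -5, -4, -3
Step 2: Count signs: positive = 3, negative = 6.
Step 3: Under H0: P(positive) = 0.5, so the number of positives S ~ Bin(9, 0.5).
Step 4: Two-sided exact p-value = sum of Bin(9,0.5) probabilities at or below the observed probability = 0.507812.
Step 5: alpha = 0.05. fail to reject H0.

n_eff = 9, pos = 3, neg = 6, p = 0.507812, fail to reject H0.


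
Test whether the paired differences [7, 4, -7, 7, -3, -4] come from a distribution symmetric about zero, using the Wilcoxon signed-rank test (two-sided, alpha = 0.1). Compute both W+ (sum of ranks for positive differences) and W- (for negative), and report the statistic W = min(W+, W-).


Step 1: Drop any zero differences (none here) and take |d_i|.
|d| = [7, 4, 7, 7, 3, 4]
Step 2: Midrank |d_i| (ties get averaged ranks).
ranks: |7|->5, |4|->2.5, |7|->5, |7|->5, |3|->1, |4|->2.5
Step 3: Attach original signs; sum ranks with positive sign and with negative sign.
W+ = 5 + 2.5 + 5 = 12.5
W- = 5 + 1 + 2.5 = 8.5
(Check: W+ + W- = 21 should equal n(n+1)/2 = 21.)
Step 4: Test statistic W = min(W+, W-) = 8.5.
Step 5: Ties in |d|, so use the tie-corrected normal approximation.
        E[W] = n(n+1)/4 = 6*7/4 = 10.5.
        Tie groups: |d|=4 (t=2), |d|=7 (t=3); sum(t^3 - t) = 30.
        Var[W] = n(n+1)(2n+1)/24 - sum(t^3-t)/48 = 546/24 - 30/48 = 22.125.
        z = (W - E[W]) / sqrt(Var[W]) = (8.5 - 10.5) / 4.7037 = -0.4252.
        Two-sided p = 2*Phi(z) = 0.670694.
Step 6: alpha = 0.1. fail to reject H0.

W+ = 12.5, W- = 8.5, W = min = 8.5, p = 0.670694, fail to reject H0.


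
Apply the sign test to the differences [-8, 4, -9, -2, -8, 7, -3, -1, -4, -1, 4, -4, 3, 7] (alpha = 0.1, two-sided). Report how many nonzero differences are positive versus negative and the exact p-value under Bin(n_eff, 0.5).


Step 1: Discard zero differences. Original n = 14; n_eff = number of nonzero differences = 14.
Nonzero differences (with sign): -8, +4, -9, -2, -8, +7, -3, -1, -4, -1, +4, -4, +3, +7
Step 2: Count signs: positive = 5, negative = 9.
Step 3: Under H0: P(positive) = 0.5, so the number of positives S ~ Bin(14, 0.5).
Step 4: Two-sided exact p-value = sum of Bin(14,0.5) probabilities at or below the observed probability = 0.423950.
Step 5: alpha = 0.1. fail to reject H0.

n_eff = 14, pos = 5, neg = 9, p = 0.423950, fail to reject H0.


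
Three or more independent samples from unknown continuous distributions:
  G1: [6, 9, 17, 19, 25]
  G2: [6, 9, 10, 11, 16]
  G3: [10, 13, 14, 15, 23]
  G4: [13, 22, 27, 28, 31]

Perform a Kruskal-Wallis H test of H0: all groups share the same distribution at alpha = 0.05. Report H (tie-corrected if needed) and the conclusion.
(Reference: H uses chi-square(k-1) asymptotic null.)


Step 1: Combine all N = 20 observations and assign midranks.
sorted (value, group, rank): (6,G1,1.5), (6,G2,1.5), (9,G1,3.5), (9,G2,3.5), (10,G2,5.5), (10,G3,5.5), (11,G2,7), (13,G3,8.5), (13,G4,8.5), (14,G3,10), (15,G3,11), (16,G2,12), (17,G1,13), (19,G1,14), (22,G4,15), (23,G3,16), (25,G1,17), (27,G4,18), (28,G4,19), (31,G4,20)
Step 2: Sum ranks within each group.
R_1 = 49 (n_1 = 5)
R_2 = 29.5 (n_2 = 5)
R_3 = 51 (n_3 = 5)
R_4 = 80.5 (n_4 = 5)
Step 3: H = 12/(N(N+1)) * sum(R_i^2/n_i) - 3(N+1)
     = 12/(20*21) * (49^2/5 + 29.5^2/5 + 51^2/5 + 80.5^2/5) - 3*21
     = 0.028571 * 2470.5 - 63
     = 7.585714.
Step 4: Ties present; correction factor C = 1 - 24/(20^3 - 20) = 0.996992. Corrected H = 7.585714 / 0.996992 = 7.608597.
Step 5: Under H0, H ~ chi^2(3); p-value = 0.054833.
Step 6: alpha = 0.05. fail to reject H0.

H = 7.6086, df = 3, p = 0.054833, fail to reject H0.


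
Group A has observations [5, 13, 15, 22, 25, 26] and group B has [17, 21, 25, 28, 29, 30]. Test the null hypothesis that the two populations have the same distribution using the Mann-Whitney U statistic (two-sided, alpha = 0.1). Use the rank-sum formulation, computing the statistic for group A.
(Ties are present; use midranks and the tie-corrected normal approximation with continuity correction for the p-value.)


Step 1: Combine and sort all 12 observations; assign midranks.
sorted (value, group): (5,X), (13,X), (15,X), (17,Y), (21,Y), (22,X), (25,X), (25,Y), (26,X), (28,Y), (29,Y), (30,Y)
ranks: 5->1, 13->2, 15->3, 17->4, 21->5, 22->6, 25->7.5, 25->7.5, 26->9, 28->10, 29->11, 30->12
Step 2: Rank sum for X: R1 = 1 + 2 + 3 + 6 + 7.5 + 9 = 28.5.
Step 3: U_X = R1 - n1(n1+1)/2 = 28.5 - 6*7/2 = 28.5 - 21 = 7.5.
       U_Y = n1*n2 - U_X = 36 - 7.5 = 28.5.
Step 4: Ties are present, so use the tie-corrected normal approximation (with continuity correction) for the p-value.
Step 5: p-value = 0.108695; compare to alpha = 0.1. fail to reject H0.

U_X = 7.5, p = 0.108695, fail to reject H0 at alpha = 0.1.


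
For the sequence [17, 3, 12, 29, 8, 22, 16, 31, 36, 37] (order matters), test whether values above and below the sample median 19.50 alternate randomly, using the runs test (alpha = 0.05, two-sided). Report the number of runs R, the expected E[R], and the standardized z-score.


Step 1: Compute median = 19.50; label A = above, B = below.
Labels in order: BBBABABAAA  (n_A = 5, n_B = 5)
Step 2: Count runs R = 6.
Step 3: Under H0 (random ordering), E[R] = 2*n_A*n_B/(n_A+n_B) + 1 = 2*5*5/10 + 1 = 6.0000.
        Var[R] = 2*n_A*n_B*(2*n_A*n_B - n_A - n_B) / ((n_A+n_B)^2 * (n_A+n_B-1)) = 2000/900 = 2.2222.
        SD[R] = 1.4907.
Step 4: R = E[R], so z = 0 with no continuity correction.
Step 5: Two-sided p-value via normal approximation = 2*(1 - Phi(|z|)) = 1.000000.
Step 6: alpha = 0.05. fail to reject H0.

R = 6, z = 0.0000, p = 1.000000, fail to reject H0.


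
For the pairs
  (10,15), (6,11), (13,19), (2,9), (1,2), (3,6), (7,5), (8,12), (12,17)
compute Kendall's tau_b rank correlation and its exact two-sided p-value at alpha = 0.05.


Step 1: Enumerate the 36 unordered pairs (i,j) with i<j and classify each by sign(x_j-x_i) * sign(y_j-y_i).
  (1,2):dx=-4,dy=-4->C; (1,3):dx=+3,dy=+4->C; (1,4):dx=-8,dy=-6->C; (1,5):dx=-9,dy=-13->C
  (1,6):dx=-7,dy=-9->C; (1,7):dx=-3,dy=-10->C; (1,8):dx=-2,dy=-3->C; (1,9):dx=+2,dy=+2->C
  (2,3):dx=+7,dy=+8->C; (2,4):dx=-4,dy=-2->C; (2,5):dx=-5,dy=-9->C; (2,6):dx=-3,dy=-5->C
  (2,7):dx=+1,dy=-6->D; (2,8):dx=+2,dy=+1->C; (2,9):dx=+6,dy=+6->C; (3,4):dx=-11,dy=-10->C
  (3,5):dx=-12,dy=-17->C; (3,6):dx=-10,dy=-13->C; (3,7):dx=-6,dy=-14->C; (3,8):dx=-5,dy=-7->C
  (3,9):dx=-1,dy=-2->C; (4,5):dx=-1,dy=-7->C; (4,6):dx=+1,dy=-3->D; (4,7):dx=+5,dy=-4->D
  (4,8):dx=+6,dy=+3->C; (4,9):dx=+10,dy=+8->C; (5,6):dx=+2,dy=+4->C; (5,7):dx=+6,dy=+3->C
  (5,8):dx=+7,dy=+10->C; (5,9):dx=+11,dy=+15->C; (6,7):dx=+4,dy=-1->D; (6,8):dx=+5,dy=+6->C
  (6,9):dx=+9,dy=+11->C; (7,8):dx=+1,dy=+7->C; (7,9):dx=+5,dy=+12->C; (8,9):dx=+4,dy=+5->C
Step 2: C = 32, D = 4, total pairs = 36.
Step 3: tau = (C - D)/(n(n-1)/2) = (32 - 4)/36 = 0.777778.
Step 4: Exact two-sided p-value (enumerate n! = 362880 permutations of y under H0): p = 0.002425.
Step 5: alpha = 0.05. reject H0.

tau_b = 0.7778 (C=32, D=4), p = 0.002425, reject H0.


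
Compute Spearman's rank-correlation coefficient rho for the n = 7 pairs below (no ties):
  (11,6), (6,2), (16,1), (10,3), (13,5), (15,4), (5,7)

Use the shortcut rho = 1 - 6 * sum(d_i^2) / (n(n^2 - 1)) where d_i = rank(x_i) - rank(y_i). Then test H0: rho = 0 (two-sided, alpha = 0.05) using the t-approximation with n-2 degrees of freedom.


Step 1: Rank x and y separately (midranks; no ties here).
rank(x): 11->4, 6->2, 16->7, 10->3, 13->5, 15->6, 5->1
rank(y): 6->6, 2->2, 1->1, 3->3, 5->5, 4->4, 7->7
Step 2: d_i = R_x(i) - R_y(i); compute d_i^2.
  (4-6)^2=4, (2-2)^2=0, (7-1)^2=36, (3-3)^2=0, (5-5)^2=0, (6-4)^2=4, (1-7)^2=36
sum(d^2) = 80.
Step 3: rho = 1 - 6*80 / (7*(7^2 - 1)) = 1 - 480/336 = -0.428571.
Step 4: Under H0, t = rho * sqrt((n-2)/(1-rho^2)) = -1.0607 ~ t(5).
Step 5: Two-sided p-value from the t-distribution with 5 df = 0.337368.
Step 6: alpha = 0.05. fail to reject H0.

rho = -0.4286, p = 0.337368, fail to reject H0 at alpha = 0.05.


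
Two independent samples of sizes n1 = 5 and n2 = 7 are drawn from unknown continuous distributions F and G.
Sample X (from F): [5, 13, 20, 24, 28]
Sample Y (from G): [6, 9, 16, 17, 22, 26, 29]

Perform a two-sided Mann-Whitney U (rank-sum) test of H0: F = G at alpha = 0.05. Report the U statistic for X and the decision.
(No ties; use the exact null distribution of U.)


Step 1: Combine and sort all 12 observations; assign midranks.
sorted (value, group): (5,X), (6,Y), (9,Y), (13,X), (16,Y), (17,Y), (20,X), (22,Y), (24,X), (26,Y), (28,X), (29,Y)
ranks: 5->1, 6->2, 9->3, 13->4, 16->5, 17->6, 20->7, 22->8, 24->9, 26->10, 28->11, 29->12
Step 2: Rank sum for X: R1 = 1 + 4 + 7 + 9 + 11 = 32.
Step 3: U_X = R1 - n1(n1+1)/2 = 32 - 5*6/2 = 32 - 15 = 17.
       U_Y = n1*n2 - U_X = 35 - 17 = 18.
Step 4: No ties, so the exact null distribution of U (based on enumerating the C(12,5) = 792 equally likely rank assignments) gives the two-sided p-value.
Step 5: p-value = 1.000000; compare to alpha = 0.05. fail to reject H0.

U_X = 17, p = 1.000000, fail to reject H0 at alpha = 0.05.


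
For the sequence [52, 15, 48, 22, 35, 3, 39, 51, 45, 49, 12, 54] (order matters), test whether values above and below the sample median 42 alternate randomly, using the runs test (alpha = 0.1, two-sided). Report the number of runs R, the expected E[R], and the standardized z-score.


Step 1: Compute median = 42; label A = above, B = below.
Labels in order: ABABBBBAAABA  (n_A = 6, n_B = 6)
Step 2: Count runs R = 7.
Step 3: Under H0 (random ordering), E[R] = 2*n_A*n_B/(n_A+n_B) + 1 = 2*6*6/12 + 1 = 7.0000.
        Var[R] = 2*n_A*n_B*(2*n_A*n_B - n_A - n_B) / ((n_A+n_B)^2 * (n_A+n_B-1)) = 4320/1584 = 2.7273.
        SD[R] = 1.6514.
Step 4: R = E[R], so z = 0 with no continuity correction.
Step 5: Two-sided p-value via normal approximation = 2*(1 - Phi(|z|)) = 1.000000.
Step 6: alpha = 0.1. fail to reject H0.

R = 7, z = 0.0000, p = 1.000000, fail to reject H0.


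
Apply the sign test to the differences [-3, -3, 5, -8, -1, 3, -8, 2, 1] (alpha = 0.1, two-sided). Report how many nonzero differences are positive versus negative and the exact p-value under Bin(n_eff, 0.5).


Step 1: Discard zero differences. Original n = 9; n_eff = number of nonzero differences = 9.
Nonzero differences (with sign): -3, -3, +5, -8, -1, +3, -8, +2, +1
Step 2: Count signs: positive = 4, negative = 5.
Step 3: Under H0: P(positive) = 0.5, so the number of positives S ~ Bin(9, 0.5).
Step 4: Two-sided exact p-value = sum of Bin(9,0.5) probabilities at or below the observed probability = 1.000000.
Step 5: alpha = 0.1. fail to reject H0.

n_eff = 9, pos = 4, neg = 5, p = 1.000000, fail to reject H0.


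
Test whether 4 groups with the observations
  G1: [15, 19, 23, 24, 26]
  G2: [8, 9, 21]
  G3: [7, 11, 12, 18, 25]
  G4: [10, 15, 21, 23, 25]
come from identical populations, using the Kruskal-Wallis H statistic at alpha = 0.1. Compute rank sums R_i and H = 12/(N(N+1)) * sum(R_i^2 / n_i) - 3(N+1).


Step 1: Combine all N = 18 observations and assign midranks.
sorted (value, group, rank): (7,G3,1), (8,G2,2), (9,G2,3), (10,G4,4), (11,G3,5), (12,G3,6), (15,G1,7.5), (15,G4,7.5), (18,G3,9), (19,G1,10), (21,G2,11.5), (21,G4,11.5), (23,G1,13.5), (23,G4,13.5), (24,G1,15), (25,G3,16.5), (25,G4,16.5), (26,G1,18)
Step 2: Sum ranks within each group.
R_1 = 64 (n_1 = 5)
R_2 = 16.5 (n_2 = 3)
R_3 = 37.5 (n_3 = 5)
R_4 = 53 (n_4 = 5)
Step 3: H = 12/(N(N+1)) * sum(R_i^2/n_i) - 3(N+1)
     = 12/(18*19) * (64^2/5 + 16.5^2/3 + 37.5^2/5 + 53^2/5) - 3*19
     = 0.035088 * 1753 - 57
     = 4.508772.
Step 4: Ties present; correction factor C = 1 - 24/(18^3 - 18) = 0.995872. Corrected H = 4.508772 / 0.995872 = 4.527461.
Step 5: Under H0, H ~ chi^2(3); p-value = 0.209854.
Step 6: alpha = 0.1. fail to reject H0.

H = 4.5275, df = 3, p = 0.209854, fail to reject H0.


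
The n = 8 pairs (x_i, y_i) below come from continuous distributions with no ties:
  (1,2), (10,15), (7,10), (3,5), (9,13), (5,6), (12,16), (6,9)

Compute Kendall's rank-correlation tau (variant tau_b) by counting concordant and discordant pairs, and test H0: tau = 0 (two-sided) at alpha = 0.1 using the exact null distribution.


Step 1: Enumerate the 28 unordered pairs (i,j) with i<j and classify each by sign(x_j-x_i) * sign(y_j-y_i).
  (1,2):dx=+9,dy=+13->C; (1,3):dx=+6,dy=+8->C; (1,4):dx=+2,dy=+3->C; (1,5):dx=+8,dy=+11->C
  (1,6):dx=+4,dy=+4->C; (1,7):dx=+11,dy=+14->C; (1,8):dx=+5,dy=+7->C; (2,3):dx=-3,dy=-5->C
  (2,4):dx=-7,dy=-10->C; (2,5):dx=-1,dy=-2->C; (2,6):dx=-5,dy=-9->C; (2,7):dx=+2,dy=+1->C
  (2,8):dx=-4,dy=-6->C; (3,4):dx=-4,dy=-5->C; (3,5):dx=+2,dy=+3->C; (3,6):dx=-2,dy=-4->C
  (3,7):dx=+5,dy=+6->C; (3,8):dx=-1,dy=-1->C; (4,5):dx=+6,dy=+8->C; (4,6):dx=+2,dy=+1->C
  (4,7):dx=+9,dy=+11->C; (4,8):dx=+3,dy=+4->C; (5,6):dx=-4,dy=-7->C; (5,7):dx=+3,dy=+3->C
  (5,8):dx=-3,dy=-4->C; (6,7):dx=+7,dy=+10->C; (6,8):dx=+1,dy=+3->C; (7,8):dx=-6,dy=-7->C
Step 2: C = 28, D = 0, total pairs = 28.
Step 3: tau = (C - D)/(n(n-1)/2) = (28 - 0)/28 = 1.000000.
Step 4: Exact two-sided p-value (enumerate n! = 40320 permutations of y under H0): p = 0.000050.
Step 5: alpha = 0.1. reject H0.

tau_b = 1.0000 (C=28, D=0), p = 0.000050, reject H0.


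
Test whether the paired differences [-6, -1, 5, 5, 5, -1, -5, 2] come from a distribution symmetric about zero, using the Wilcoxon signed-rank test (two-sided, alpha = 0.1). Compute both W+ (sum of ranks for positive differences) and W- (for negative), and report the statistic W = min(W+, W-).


Step 1: Drop any zero differences (none here) and take |d_i|.
|d| = [6, 1, 5, 5, 5, 1, 5, 2]
Step 2: Midrank |d_i| (ties get averaged ranks).
ranks: |6|->8, |1|->1.5, |5|->5.5, |5|->5.5, |5|->5.5, |1|->1.5, |5|->5.5, |2|->3
Step 3: Attach original signs; sum ranks with positive sign and with negative sign.
W+ = 5.5 + 5.5 + 5.5 + 3 = 19.5
W- = 8 + 1.5 + 1.5 + 5.5 = 16.5
(Check: W+ + W- = 36 should equal n(n+1)/2 = 36.)
Step 4: Test statistic W = min(W+, W-) = 16.5.
Step 5: Ties in |d|, so use the tie-corrected normal approximation.
        E[W] = n(n+1)/4 = 8*9/4 = 18.
        Tie groups: |d|=1 (t=2), |d|=5 (t=4); sum(t^3 - t) = 66.
        Var[W] = n(n+1)(2n+1)/24 - sum(t^3-t)/48 = 1224/24 - 66/48 = 49.625.
        z = (W - E[W]) / sqrt(Var[W]) = (16.5 - 18) / 7.0445 = -0.2129.
        Two-sided p = 2*Phi(z) = 0.831380.
Step 6: alpha = 0.1. fail to reject H0.

W+ = 19.5, W- = 16.5, W = min = 16.5, p = 0.831380, fail to reject H0.


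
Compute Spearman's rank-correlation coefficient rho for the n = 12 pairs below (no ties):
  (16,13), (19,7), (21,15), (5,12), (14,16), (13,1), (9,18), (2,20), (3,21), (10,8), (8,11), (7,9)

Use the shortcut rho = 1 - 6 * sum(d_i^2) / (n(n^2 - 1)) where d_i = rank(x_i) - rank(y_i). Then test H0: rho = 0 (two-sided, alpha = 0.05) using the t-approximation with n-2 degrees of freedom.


Step 1: Rank x and y separately (midranks; no ties here).
rank(x): 16->10, 19->11, 21->12, 5->3, 14->9, 13->8, 9->6, 2->1, 3->2, 10->7, 8->5, 7->4
rank(y): 13->7, 7->2, 15->8, 12->6, 16->9, 1->1, 18->10, 20->11, 21->12, 8->3, 11->5, 9->4
Step 2: d_i = R_x(i) - R_y(i); compute d_i^2.
  (10-7)^2=9, (11-2)^2=81, (12-8)^2=16, (3-6)^2=9, (9-9)^2=0, (8-1)^2=49, (6-10)^2=16, (1-11)^2=100, (2-12)^2=100, (7-3)^2=16, (5-5)^2=0, (4-4)^2=0
sum(d^2) = 396.
Step 3: rho = 1 - 6*396 / (12*(12^2 - 1)) = 1 - 2376/1716 = -0.384615.
Step 4: Under H0, t = rho * sqrt((n-2)/(1-rho^2)) = -1.3176 ~ t(10).
Step 5: Two-sided p-value from the t-distribution with 10 df = 0.217020.
Step 6: alpha = 0.05. fail to reject H0.

rho = -0.3846, p = 0.217020, fail to reject H0 at alpha = 0.05.


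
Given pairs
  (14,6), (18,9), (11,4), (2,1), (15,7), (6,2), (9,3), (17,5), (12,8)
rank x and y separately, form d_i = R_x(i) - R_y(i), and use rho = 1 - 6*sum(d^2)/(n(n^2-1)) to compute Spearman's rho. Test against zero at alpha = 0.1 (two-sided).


Step 1: Rank x and y separately (midranks; no ties here).
rank(x): 14->6, 18->9, 11->4, 2->1, 15->7, 6->2, 9->3, 17->8, 12->5
rank(y): 6->6, 9->9, 4->4, 1->1, 7->7, 2->2, 3->3, 5->5, 8->8
Step 2: d_i = R_x(i) - R_y(i); compute d_i^2.
  (6-6)^2=0, (9-9)^2=0, (4-4)^2=0, (1-1)^2=0, (7-7)^2=0, (2-2)^2=0, (3-3)^2=0, (8-5)^2=9, (5-8)^2=9
sum(d^2) = 18.
Step 3: rho = 1 - 6*18 / (9*(9^2 - 1)) = 1 - 108/720 = 0.850000.
Step 4: Under H0, t = rho * sqrt((n-2)/(1-rho^2)) = 4.2691 ~ t(7).
Step 5: Two-sided p-value from the t-distribution with 7 df = 0.003705.
Step 6: alpha = 0.1. reject H0.

rho = 0.8500, p = 0.003705, reject H0 at alpha = 0.1.


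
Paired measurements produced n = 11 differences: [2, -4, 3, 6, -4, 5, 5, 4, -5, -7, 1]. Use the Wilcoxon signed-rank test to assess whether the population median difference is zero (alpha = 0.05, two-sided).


Step 1: Drop any zero differences (none here) and take |d_i|.
|d| = [2, 4, 3, 6, 4, 5, 5, 4, 5, 7, 1]
Step 2: Midrank |d_i| (ties get averaged ranks).
ranks: |2|->2, |4|->5, |3|->3, |6|->10, |4|->5, |5|->8, |5|->8, |4|->5, |5|->8, |7|->11, |1|->1
Step 3: Attach original signs; sum ranks with positive sign and with negative sign.
W+ = 2 + 3 + 10 + 8 + 8 + 5 + 1 = 37
W- = 5 + 5 + 8 + 11 = 29
(Check: W+ + W- = 66 should equal n(n+1)/2 = 66.)
Step 4: Test statistic W = min(W+, W-) = 29.
Step 5: Ties in |d|, so use the tie-corrected normal approximation.
        E[W] = n(n+1)/4 = 11*12/4 = 33.
        Tie groups: |d|=4 (t=3), |d|=5 (t=3); sum(t^3 - t) = 48.
        Var[W] = n(n+1)(2n+1)/24 - sum(t^3-t)/48 = 3036/24 - 48/48 = 125.5.
        z = (W - E[W]) / sqrt(Var[W]) = (29 - 33) / 11.2027 = -0.3571.
        Two-sided p = 2*Phi(z) = 0.721049.
Step 6: alpha = 0.05. fail to reject H0.

W+ = 37, W- = 29, W = min = 29, p = 0.721049, fail to reject H0.


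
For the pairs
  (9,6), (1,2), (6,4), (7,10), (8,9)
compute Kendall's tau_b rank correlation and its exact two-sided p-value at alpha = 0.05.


Step 1: Enumerate the 10 unordered pairs (i,j) with i<j and classify each by sign(x_j-x_i) * sign(y_j-y_i).
  (1,2):dx=-8,dy=-4->C; (1,3):dx=-3,dy=-2->C; (1,4):dx=-2,dy=+4->D; (1,5):dx=-1,dy=+3->D
  (2,3):dx=+5,dy=+2->C; (2,4):dx=+6,dy=+8->C; (2,5):dx=+7,dy=+7->C; (3,4):dx=+1,dy=+6->C
  (3,5):dx=+2,dy=+5->C; (4,5):dx=+1,dy=-1->D
Step 2: C = 7, D = 3, total pairs = 10.
Step 3: tau = (C - D)/(n(n-1)/2) = (7 - 3)/10 = 0.400000.
Step 4: Exact two-sided p-value (enumerate n! = 120 permutations of y under H0): p = 0.483333.
Step 5: alpha = 0.05. fail to reject H0.

tau_b = 0.4000 (C=7, D=3), p = 0.483333, fail to reject H0.


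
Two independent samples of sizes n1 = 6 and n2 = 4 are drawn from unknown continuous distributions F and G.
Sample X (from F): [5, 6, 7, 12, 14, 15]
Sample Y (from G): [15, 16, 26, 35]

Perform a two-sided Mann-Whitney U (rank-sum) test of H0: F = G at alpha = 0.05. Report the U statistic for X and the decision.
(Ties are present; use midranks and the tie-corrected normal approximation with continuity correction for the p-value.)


Step 1: Combine and sort all 10 observations; assign midranks.
sorted (value, group): (5,X), (6,X), (7,X), (12,X), (14,X), (15,X), (15,Y), (16,Y), (26,Y), (35,Y)
ranks: 5->1, 6->2, 7->3, 12->4, 14->5, 15->6.5, 15->6.5, 16->8, 26->9, 35->10
Step 2: Rank sum for X: R1 = 1 + 2 + 3 + 4 + 5 + 6.5 = 21.5.
Step 3: U_X = R1 - n1(n1+1)/2 = 21.5 - 6*7/2 = 21.5 - 21 = 0.5.
       U_Y = n1*n2 - U_X = 24 - 0.5 = 23.5.
Step 4: Ties are present, so use the tie-corrected normal approximation (with continuity correction) for the p-value.
Step 5: p-value = 0.018655; compare to alpha = 0.05. reject H0.

U_X = 0.5, p = 0.018655, reject H0 at alpha = 0.05.


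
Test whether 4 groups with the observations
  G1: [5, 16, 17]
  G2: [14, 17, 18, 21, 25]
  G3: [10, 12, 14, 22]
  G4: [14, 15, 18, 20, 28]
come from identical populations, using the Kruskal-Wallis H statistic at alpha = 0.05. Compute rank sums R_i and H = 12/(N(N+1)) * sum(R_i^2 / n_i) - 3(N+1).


Step 1: Combine all N = 17 observations and assign midranks.
sorted (value, group, rank): (5,G1,1), (10,G3,2), (12,G3,3), (14,G2,5), (14,G3,5), (14,G4,5), (15,G4,7), (16,G1,8), (17,G1,9.5), (17,G2,9.5), (18,G2,11.5), (18,G4,11.5), (20,G4,13), (21,G2,14), (22,G3,15), (25,G2,16), (28,G4,17)
Step 2: Sum ranks within each group.
R_1 = 18.5 (n_1 = 3)
R_2 = 56 (n_2 = 5)
R_3 = 25 (n_3 = 4)
R_4 = 53.5 (n_4 = 5)
Step 3: H = 12/(N(N+1)) * sum(R_i^2/n_i) - 3(N+1)
     = 12/(17*18) * (18.5^2/3 + 56^2/5 + 25^2/4 + 53.5^2/5) - 3*18
     = 0.039216 * 1469.98 - 54
     = 3.646405.
Step 4: Ties present; correction factor C = 1 - 36/(17^3 - 17) = 0.992647. Corrected H = 3.646405 / 0.992647 = 3.673416.
Step 5: Under H0, H ~ chi^2(3); p-value = 0.298957.
Step 6: alpha = 0.05. fail to reject H0.

H = 3.6734, df = 3, p = 0.298957, fail to reject H0.


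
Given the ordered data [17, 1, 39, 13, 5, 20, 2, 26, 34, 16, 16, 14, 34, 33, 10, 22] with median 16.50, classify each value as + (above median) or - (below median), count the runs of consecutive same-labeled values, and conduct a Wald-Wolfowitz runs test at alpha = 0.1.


Step 1: Compute median = 16.50; label A = above, B = below.
Labels in order: ABABBABAABBBAABA  (n_A = 8, n_B = 8)
Step 2: Count runs R = 11.
Step 3: Under H0 (random ordering), E[R] = 2*n_A*n_B/(n_A+n_B) + 1 = 2*8*8/16 + 1 = 9.0000.
        Var[R] = 2*n_A*n_B*(2*n_A*n_B - n_A - n_B) / ((n_A+n_B)^2 * (n_A+n_B-1)) = 14336/3840 = 3.7333.
        SD[R] = 1.9322.
Step 4: Continuity-corrected z = (R - 0.5 - E[R]) / SD[R] = (11 - 0.5 - 9.0000) / 1.9322 = 0.7763.
Step 5: Two-sided p-value via normal approximation = 2*(1 - Phi(|z|)) = 0.437558.
Step 6: alpha = 0.1. fail to reject H0.

R = 11, z = 0.7763, p = 0.437558, fail to reject H0.


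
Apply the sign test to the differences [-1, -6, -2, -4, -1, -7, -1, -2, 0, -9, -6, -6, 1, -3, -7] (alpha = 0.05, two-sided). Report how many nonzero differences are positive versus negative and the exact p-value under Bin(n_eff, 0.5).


Step 1: Discard zero differences. Original n = 15; n_eff = number of nonzero differences = 14.
Nonzero differences (with sign): -1, -6, -2, -4, -1, -7, -1, -2, -9, -6, -6, +1, -3, -7
Step 2: Count signs: positive = 1, negative = 13.
Step 3: Under H0: P(positive) = 0.5, so the number of positives S ~ Bin(14, 0.5).
Step 4: Two-sided exact p-value = sum of Bin(14,0.5) probabilities at or below the observed probability = 0.001831.
Step 5: alpha = 0.05. reject H0.

n_eff = 14, pos = 1, neg = 13, p = 0.001831, reject H0.


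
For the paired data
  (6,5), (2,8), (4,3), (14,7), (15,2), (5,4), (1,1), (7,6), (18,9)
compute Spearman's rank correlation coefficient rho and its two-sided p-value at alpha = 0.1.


Step 1: Rank x and y separately (midranks; no ties here).
rank(x): 6->5, 2->2, 4->3, 14->7, 15->8, 5->4, 1->1, 7->6, 18->9
rank(y): 5->5, 8->8, 3->3, 7->7, 2->2, 4->4, 1->1, 6->6, 9->9
Step 2: d_i = R_x(i) - R_y(i); compute d_i^2.
  (5-5)^2=0, (2-8)^2=36, (3-3)^2=0, (7-7)^2=0, (8-2)^2=36, (4-4)^2=0, (1-1)^2=0, (6-6)^2=0, (9-9)^2=0
sum(d^2) = 72.
Step 3: rho = 1 - 6*72 / (9*(9^2 - 1)) = 1 - 432/720 = 0.400000.
Step 4: Under H0, t = rho * sqrt((n-2)/(1-rho^2)) = 1.1547 ~ t(7).
Step 5: Two-sided p-value from the t-distribution with 7 df = 0.286105.
Step 6: alpha = 0.1. fail to reject H0.

rho = 0.4000, p = 0.286105, fail to reject H0 at alpha = 0.1.


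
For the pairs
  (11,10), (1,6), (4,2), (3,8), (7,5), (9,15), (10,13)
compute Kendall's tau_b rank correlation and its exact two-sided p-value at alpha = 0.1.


Step 1: Enumerate the 21 unordered pairs (i,j) with i<j and classify each by sign(x_j-x_i) * sign(y_j-y_i).
  (1,2):dx=-10,dy=-4->C; (1,3):dx=-7,dy=-8->C; (1,4):dx=-8,dy=-2->C; (1,5):dx=-4,dy=-5->C
  (1,6):dx=-2,dy=+5->D; (1,7):dx=-1,dy=+3->D; (2,3):dx=+3,dy=-4->D; (2,4):dx=+2,dy=+2->C
  (2,5):dx=+6,dy=-1->D; (2,6):dx=+8,dy=+9->C; (2,7):dx=+9,dy=+7->C; (3,4):dx=-1,dy=+6->D
  (3,5):dx=+3,dy=+3->C; (3,6):dx=+5,dy=+13->C; (3,7):dx=+6,dy=+11->C; (4,5):dx=+4,dy=-3->D
  (4,6):dx=+6,dy=+7->C; (4,7):dx=+7,dy=+5->C; (5,6):dx=+2,dy=+10->C; (5,7):dx=+3,dy=+8->C
  (6,7):dx=+1,dy=-2->D
Step 2: C = 14, D = 7, total pairs = 21.
Step 3: tau = (C - D)/(n(n-1)/2) = (14 - 7)/21 = 0.333333.
Step 4: Exact two-sided p-value (enumerate n! = 5040 permutations of y under H0): p = 0.381349.
Step 5: alpha = 0.1. fail to reject H0.

tau_b = 0.3333 (C=14, D=7), p = 0.381349, fail to reject H0.


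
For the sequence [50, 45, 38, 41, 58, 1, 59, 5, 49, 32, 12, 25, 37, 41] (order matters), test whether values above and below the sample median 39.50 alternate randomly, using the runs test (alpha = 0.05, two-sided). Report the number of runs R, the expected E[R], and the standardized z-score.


Step 1: Compute median = 39.50; label A = above, B = below.
Labels in order: AABAABABABBBBA  (n_A = 7, n_B = 7)
Step 2: Count runs R = 9.
Step 3: Under H0 (random ordering), E[R] = 2*n_A*n_B/(n_A+n_B) + 1 = 2*7*7/14 + 1 = 8.0000.
        Var[R] = 2*n_A*n_B*(2*n_A*n_B - n_A - n_B) / ((n_A+n_B)^2 * (n_A+n_B-1)) = 8232/2548 = 3.2308.
        SD[R] = 1.7974.
Step 4: Continuity-corrected z = (R - 0.5 - E[R]) / SD[R] = (9 - 0.5 - 8.0000) / 1.7974 = 0.2782.
Step 5: Two-sided p-value via normal approximation = 2*(1 - Phi(|z|)) = 0.780879.
Step 6: alpha = 0.05. fail to reject H0.

R = 9, z = 0.2782, p = 0.780879, fail to reject H0.


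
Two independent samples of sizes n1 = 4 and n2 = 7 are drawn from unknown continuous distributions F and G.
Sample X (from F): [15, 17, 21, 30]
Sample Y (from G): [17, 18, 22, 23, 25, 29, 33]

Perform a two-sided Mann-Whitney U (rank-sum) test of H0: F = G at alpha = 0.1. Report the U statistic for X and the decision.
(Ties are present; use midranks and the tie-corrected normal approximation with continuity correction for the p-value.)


Step 1: Combine and sort all 11 observations; assign midranks.
sorted (value, group): (15,X), (17,X), (17,Y), (18,Y), (21,X), (22,Y), (23,Y), (25,Y), (29,Y), (30,X), (33,Y)
ranks: 15->1, 17->2.5, 17->2.5, 18->4, 21->5, 22->6, 23->7, 25->8, 29->9, 30->10, 33->11
Step 2: Rank sum for X: R1 = 1 + 2.5 + 5 + 10 = 18.5.
Step 3: U_X = R1 - n1(n1+1)/2 = 18.5 - 4*5/2 = 18.5 - 10 = 8.5.
       U_Y = n1*n2 - U_X = 28 - 8.5 = 19.5.
Step 4: Ties are present, so use the tie-corrected normal approximation (with continuity correction) for the p-value.
Step 5: p-value = 0.343605; compare to alpha = 0.1. fail to reject H0.

U_X = 8.5, p = 0.343605, fail to reject H0 at alpha = 0.1.


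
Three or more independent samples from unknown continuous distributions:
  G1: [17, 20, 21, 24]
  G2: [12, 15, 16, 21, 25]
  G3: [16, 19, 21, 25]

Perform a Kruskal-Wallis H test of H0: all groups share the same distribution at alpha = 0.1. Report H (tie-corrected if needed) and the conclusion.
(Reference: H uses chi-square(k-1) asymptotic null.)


Step 1: Combine all N = 13 observations and assign midranks.
sorted (value, group, rank): (12,G2,1), (15,G2,2), (16,G2,3.5), (16,G3,3.5), (17,G1,5), (19,G3,6), (20,G1,7), (21,G1,9), (21,G2,9), (21,G3,9), (24,G1,11), (25,G2,12.5), (25,G3,12.5)
Step 2: Sum ranks within each group.
R_1 = 32 (n_1 = 4)
R_2 = 28 (n_2 = 5)
R_3 = 31 (n_3 = 4)
Step 3: H = 12/(N(N+1)) * sum(R_i^2/n_i) - 3(N+1)
     = 12/(13*14) * (32^2/4 + 28^2/5 + 31^2/4) - 3*14
     = 0.065934 * 653.05 - 42
     = 1.058242.
Step 4: Ties present; correction factor C = 1 - 36/(13^3 - 13) = 0.983516. Corrected H = 1.058242 / 0.983516 = 1.075978.
Step 5: Under H0, H ~ chi^2(2); p-value = 0.583921.
Step 6: alpha = 0.1. fail to reject H0.

H = 1.0760, df = 2, p = 0.583921, fail to reject H0.


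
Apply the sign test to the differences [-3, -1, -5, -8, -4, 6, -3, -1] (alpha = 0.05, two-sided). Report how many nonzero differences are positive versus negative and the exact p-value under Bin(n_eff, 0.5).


Step 1: Discard zero differences. Original n = 8; n_eff = number of nonzero differences = 8.
Nonzero differences (with sign): -3, -1, -5, -8, -4, +6, -3, -1
Step 2: Count signs: positive = 1, negative = 7.
Step 3: Under H0: P(positive) = 0.5, so the number of positives S ~ Bin(8, 0.5).
Step 4: Two-sided exact p-value = sum of Bin(8,0.5) probabilities at or below the observed probability = 0.070312.
Step 5: alpha = 0.05. fail to reject H0.

n_eff = 8, pos = 1, neg = 7, p = 0.070312, fail to reject H0.


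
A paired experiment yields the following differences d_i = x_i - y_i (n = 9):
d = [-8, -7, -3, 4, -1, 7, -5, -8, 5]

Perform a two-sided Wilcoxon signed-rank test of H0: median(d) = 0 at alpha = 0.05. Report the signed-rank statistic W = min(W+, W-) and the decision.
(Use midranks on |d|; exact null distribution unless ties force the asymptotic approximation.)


Step 1: Drop any zero differences (none here) and take |d_i|.
|d| = [8, 7, 3, 4, 1, 7, 5, 8, 5]
Step 2: Midrank |d_i| (ties get averaged ranks).
ranks: |8|->8.5, |7|->6.5, |3|->2, |4|->3, |1|->1, |7|->6.5, |5|->4.5, |8|->8.5, |5|->4.5
Step 3: Attach original signs; sum ranks with positive sign and with negative sign.
W+ = 3 + 6.5 + 4.5 = 14
W- = 8.5 + 6.5 + 2 + 1 + 4.5 + 8.5 = 31
(Check: W+ + W- = 45 should equal n(n+1)/2 = 45.)
Step 4: Test statistic W = min(W+, W-) = 14.
Step 5: Ties in |d|, so use the tie-corrected normal approximation.
        E[W] = n(n+1)/4 = 9*10/4 = 22.5.
        Tie groups: |d|=5 (t=2), |d|=7 (t=2), |d|=8 (t=2); sum(t^3 - t) = 18.
        Var[W] = n(n+1)(2n+1)/24 - sum(t^3-t)/48 = 1710/24 - 18/48 = 70.875.
        z = (W - E[W]) / sqrt(Var[W]) = (14 - 22.5) / 8.4187 = -1.0097.
        Two-sided p = 2*Phi(z) = 0.312661.
Step 6: alpha = 0.05. fail to reject H0.

W+ = 14, W- = 31, W = min = 14, p = 0.312661, fail to reject H0.


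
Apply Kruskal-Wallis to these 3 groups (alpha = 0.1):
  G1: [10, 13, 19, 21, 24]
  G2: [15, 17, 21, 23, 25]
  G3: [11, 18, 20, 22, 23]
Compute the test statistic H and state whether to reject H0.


Step 1: Combine all N = 15 observations and assign midranks.
sorted (value, group, rank): (10,G1,1), (11,G3,2), (13,G1,3), (15,G2,4), (17,G2,5), (18,G3,6), (19,G1,7), (20,G3,8), (21,G1,9.5), (21,G2,9.5), (22,G3,11), (23,G2,12.5), (23,G3,12.5), (24,G1,14), (25,G2,15)
Step 2: Sum ranks within each group.
R_1 = 34.5 (n_1 = 5)
R_2 = 46 (n_2 = 5)
R_3 = 39.5 (n_3 = 5)
Step 3: H = 12/(N(N+1)) * sum(R_i^2/n_i) - 3(N+1)
     = 12/(15*16) * (34.5^2/5 + 46^2/5 + 39.5^2/5) - 3*16
     = 0.050000 * 973.3 - 48
     = 0.665000.
Step 4: Ties present; correction factor C = 1 - 12/(15^3 - 15) = 0.996429. Corrected H = 0.665000 / 0.996429 = 0.667384.
Step 5: Under H0, H ~ chi^2(2); p-value = 0.716275.
Step 6: alpha = 0.1. fail to reject H0.

H = 0.6674, df = 2, p = 0.716275, fail to reject H0.


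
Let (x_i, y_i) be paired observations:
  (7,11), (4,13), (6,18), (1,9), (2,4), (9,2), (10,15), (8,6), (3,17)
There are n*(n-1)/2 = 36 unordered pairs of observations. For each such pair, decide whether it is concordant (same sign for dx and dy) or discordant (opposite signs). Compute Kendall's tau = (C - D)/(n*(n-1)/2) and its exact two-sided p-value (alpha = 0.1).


Step 1: Enumerate the 36 unordered pairs (i,j) with i<j and classify each by sign(x_j-x_i) * sign(y_j-y_i).
  (1,2):dx=-3,dy=+2->D; (1,3):dx=-1,dy=+7->D; (1,4):dx=-6,dy=-2->C; (1,5):dx=-5,dy=-7->C
  (1,6):dx=+2,dy=-9->D; (1,7):dx=+3,dy=+4->C; (1,8):dx=+1,dy=-5->D; (1,9):dx=-4,dy=+6->D
  (2,3):dx=+2,dy=+5->C; (2,4):dx=-3,dy=-4->C; (2,5):dx=-2,dy=-9->C; (2,6):dx=+5,dy=-11->D
  (2,7):dx=+6,dy=+2->C; (2,8):dx=+4,dy=-7->D; (2,9):dx=-1,dy=+4->D; (3,4):dx=-5,dy=-9->C
  (3,5):dx=-4,dy=-14->C; (3,6):dx=+3,dy=-16->D; (3,7):dx=+4,dy=-3->D; (3,8):dx=+2,dy=-12->D
  (3,9):dx=-3,dy=-1->C; (4,5):dx=+1,dy=-5->D; (4,6):dx=+8,dy=-7->D; (4,7):dx=+9,dy=+6->C
  (4,8):dx=+7,dy=-3->D; (4,9):dx=+2,dy=+8->C; (5,6):dx=+7,dy=-2->D; (5,7):dx=+8,dy=+11->C
  (5,8):dx=+6,dy=+2->C; (5,9):dx=+1,dy=+13->C; (6,7):dx=+1,dy=+13->C; (6,8):dx=-1,dy=+4->D
  (6,9):dx=-6,dy=+15->D; (7,8):dx=-2,dy=-9->C; (7,9):dx=-7,dy=+2->D; (8,9):dx=-5,dy=+11->D
Step 2: C = 17, D = 19, total pairs = 36.
Step 3: tau = (C - D)/(n(n-1)/2) = (17 - 19)/36 = -0.055556.
Step 4: Exact two-sided p-value (enumerate n! = 362880 permutations of y under H0): p = 0.919455.
Step 5: alpha = 0.1. fail to reject H0.

tau_b = -0.0556 (C=17, D=19), p = 0.919455, fail to reject H0.


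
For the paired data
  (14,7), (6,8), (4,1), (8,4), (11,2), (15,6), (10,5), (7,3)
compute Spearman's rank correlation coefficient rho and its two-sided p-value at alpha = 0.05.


Step 1: Rank x and y separately (midranks; no ties here).
rank(x): 14->7, 6->2, 4->1, 8->4, 11->6, 15->8, 10->5, 7->3
rank(y): 7->7, 8->8, 1->1, 4->4, 2->2, 6->6, 5->5, 3->3
Step 2: d_i = R_x(i) - R_y(i); compute d_i^2.
  (7-7)^2=0, (2-8)^2=36, (1-1)^2=0, (4-4)^2=0, (6-2)^2=16, (8-6)^2=4, (5-5)^2=0, (3-3)^2=0
sum(d^2) = 56.
Step 3: rho = 1 - 6*56 / (8*(8^2 - 1)) = 1 - 336/504 = 0.333333.
Step 4: Under H0, t = rho * sqrt((n-2)/(1-rho^2)) = 0.8660 ~ t(6).
Step 5: Two-sided p-value from the t-distribution with 6 df = 0.419753.
Step 6: alpha = 0.05. fail to reject H0.

rho = 0.3333, p = 0.419753, fail to reject H0 at alpha = 0.05.


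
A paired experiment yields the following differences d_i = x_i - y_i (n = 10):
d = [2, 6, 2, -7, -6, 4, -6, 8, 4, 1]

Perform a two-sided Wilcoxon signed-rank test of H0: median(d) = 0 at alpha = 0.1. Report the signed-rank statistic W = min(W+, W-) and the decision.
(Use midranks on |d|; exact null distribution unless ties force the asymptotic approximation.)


Step 1: Drop any zero differences (none here) and take |d_i|.
|d| = [2, 6, 2, 7, 6, 4, 6, 8, 4, 1]
Step 2: Midrank |d_i| (ties get averaged ranks).
ranks: |2|->2.5, |6|->7, |2|->2.5, |7|->9, |6|->7, |4|->4.5, |6|->7, |8|->10, |4|->4.5, |1|->1
Step 3: Attach original signs; sum ranks with positive sign and with negative sign.
W+ = 2.5 + 7 + 2.5 + 4.5 + 10 + 4.5 + 1 = 32
W- = 9 + 7 + 7 = 23
(Check: W+ + W- = 55 should equal n(n+1)/2 = 55.)
Step 4: Test statistic W = min(W+, W-) = 23.
Step 5: Ties in |d|, so use the tie-corrected normal approximation.
        E[W] = n(n+1)/4 = 10*11/4 = 27.5.
        Tie groups: |d|=2 (t=2), |d|=4 (t=2), |d|=6 (t=3); sum(t^3 - t) = 36.
        Var[W] = n(n+1)(2n+1)/24 - sum(t^3-t)/48 = 2310/24 - 36/48 = 95.5.
        z = (W - E[W]) / sqrt(Var[W]) = (23 - 27.5) / 9.7724 = -0.4605.
        Two-sided p = 2*Phi(z) = 0.645172.
Step 6: alpha = 0.1. fail to reject H0.

W+ = 32, W- = 23, W = min = 23, p = 0.645172, fail to reject H0.
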